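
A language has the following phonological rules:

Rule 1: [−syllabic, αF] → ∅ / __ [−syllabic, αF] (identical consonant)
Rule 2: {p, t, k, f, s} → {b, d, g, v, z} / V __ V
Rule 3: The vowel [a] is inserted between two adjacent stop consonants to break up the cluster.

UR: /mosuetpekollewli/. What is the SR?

Rule 1 (degemination): /ll/ is a geminate; the first /l/ deletes. /mosuetpekollewli/ → mosuetpekolewli.
Rule 2 (intervocalic voicing): /s/ is a voiceless obstruent between vowels /o/ and /u/, so it voices to [z]. /k/ is a voiceless obstruent between vowels /e/ and /o/, so it voices to [g]. /mosuetpekolewli/ → mozuetpegolewli.
Rule 3 (stop-cluster a-epenthesis): /t/ and /p/ form a stop–stop cluster, so [a] is inserted between them. /mozuetpegolewli/ → mozuetapegolewli.

mozuetapegolewli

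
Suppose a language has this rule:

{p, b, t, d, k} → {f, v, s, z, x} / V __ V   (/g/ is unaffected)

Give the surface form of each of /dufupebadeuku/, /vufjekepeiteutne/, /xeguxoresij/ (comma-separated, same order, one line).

/dufupebadeuku/: /p/ is a stop between vowels /u/ and /e/, so it spirantizes to the fricative [f]. /b/ is a stop between vowels /e/ and /a/, so it spirantizes to the fricative [v]. /d/ is a stop between vowels /a/ and /e/, so it spirantizes to the fricative [z]. /k/ is a stop between vowels /u/ and /u/, so it spirantizes to the fricative [x]. → [dufufevazeuxu].
/vufjekepeiteutne/: /k/ is a stop between vowels /e/ and /e/, so it spirantizes to the fricative [x]. /p/ is a stop between vowels /e/ and /e/, so it spirantizes to the fricative [f]. /t/ is a stop between vowels /i/ and /e/, so it spirantizes to the fricative [s]. → [vufjexefeiseutne].
/xeguxoresij/: the rule's environment is not met; surfaces unchanged as [xeguxoresij].

dufufevazeuxu, vufjexefeiseutne, xeguxoresij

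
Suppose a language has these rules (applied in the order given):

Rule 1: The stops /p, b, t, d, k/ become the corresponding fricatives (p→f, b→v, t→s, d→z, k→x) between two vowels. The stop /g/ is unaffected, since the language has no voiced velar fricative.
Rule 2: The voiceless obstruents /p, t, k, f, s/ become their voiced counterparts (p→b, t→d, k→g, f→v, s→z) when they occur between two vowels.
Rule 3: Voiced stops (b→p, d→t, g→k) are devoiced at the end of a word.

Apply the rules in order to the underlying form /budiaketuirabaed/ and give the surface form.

Rule 1 (intervocalic spirantization): /d/ is a stop between vowels /u/ and /i/, so it spirantizes to the fricative [z]. /k/ is a stop between vowels /a/ and /e/, so it spirantizes to the fricative [x]. /t/ is a stop between vowels /e/ and /u/, so it spirantizes to the fricative [s]. /b/ is a stop between vowels /a/ and /a/, so it spirantizes to the fricative [v]. /budiaketuirabaed/ → buziaxesuiravaed.
Rule 2 (intervocalic voicing): /s/ is a voiceless obstruent between vowels /e/ and /u/, so it voices to [z]. /buziaxesuiravaed/ → buziaxezuiravaed.
Rule 3 (final devoicing): /d/ is a voiced stop in word-final position, so it devoices to [t]. /buziaxezuiravaed/ → buziaxezuiravaet.

buziaxezuiravaet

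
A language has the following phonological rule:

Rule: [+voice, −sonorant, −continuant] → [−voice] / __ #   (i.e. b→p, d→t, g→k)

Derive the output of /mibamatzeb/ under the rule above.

mibamatzep

Scanning /mibamatzeb/: /b/ at position 3 is not in the conditioning environment; /b/ is a voiced stop in word-final position, so it devoices to [p].
Result: [mibamatzep].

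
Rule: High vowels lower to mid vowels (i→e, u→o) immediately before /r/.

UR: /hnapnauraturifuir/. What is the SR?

hnapnaoratorifuer

Scanning /hnapnauraturifuir/: /u/ is a high vowel immediately before /r/, so it lowers to [o]; /u/ is a high vowel immediately before /r/, so it lowers to [o]; /i/ at position 13 is not in the conditioning environment; /u/ at position 15 is not in the conditioning environment; /i/ is a high vowel immediately before /r/, so it lowers to [e].
Result: [hnapnaoratorifuer].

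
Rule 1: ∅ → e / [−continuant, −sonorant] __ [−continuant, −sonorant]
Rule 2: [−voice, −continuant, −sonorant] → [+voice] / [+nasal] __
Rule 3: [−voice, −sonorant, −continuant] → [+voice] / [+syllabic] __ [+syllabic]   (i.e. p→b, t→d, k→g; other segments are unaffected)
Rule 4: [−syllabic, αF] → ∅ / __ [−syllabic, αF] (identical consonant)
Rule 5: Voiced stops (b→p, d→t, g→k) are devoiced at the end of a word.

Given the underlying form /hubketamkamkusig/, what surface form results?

Rule 1 (stop-cluster e-epenthesis): /b/ and /k/ form a stop–stop cluster, so [e] is inserted between them. /hubketamkamkusig/ → hubeketamkamkusig.
Rule 2 (post-nasal voicing): /k/ is a voiceless stop immediately after the nasal /m/, so it voices to [g]. /k/ is a voiceless stop immediately after the nasal /m/, so it voices to [g]. /hubeketamkamkusig/ → hubeketamgamgusig.
Rule 3 (intervocalic voicing): /k/ is a voiceless stop between vowels /e/ and /e/, so it voices to [g]. /t/ is a voiceless stop between vowels /e/ and /a/, so it voices to [d]. /hubeketamgamgusig/ → hubegedamgamgusig.
Rule 4 (degemination): no segment meets the environment; /hubegedamgamgusig/ is unchanged.
Rule 5 (final devoicing): /g/ is a voiced stop in word-final position, so it devoices to [k]. /hubegedamgamgusig/ → hubegedamgamgusik.

hubegedamgamgusik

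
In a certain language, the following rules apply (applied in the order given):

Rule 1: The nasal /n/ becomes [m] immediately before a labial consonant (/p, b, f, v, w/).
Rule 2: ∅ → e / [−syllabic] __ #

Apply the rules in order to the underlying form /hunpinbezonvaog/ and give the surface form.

humpimbezomvaoge

Rule 1 (nasal place assimilation): /n/ precedes the labial consonant /p/, so it assimilates in place to [m]. /n/ precedes the labial consonant /b/, so it assimilates in place to [m]. /n/ precedes the labial consonant /v/, so it assimilates in place to [m]. /hunpinbezonvaog/ → humpimbezomvaog.
Rule 2 (final e-epenthesis): the form ends in the consonant /g/, so [e] is inserted word-finally. /humpimbezomvaog/ → humpimbezomvaoge.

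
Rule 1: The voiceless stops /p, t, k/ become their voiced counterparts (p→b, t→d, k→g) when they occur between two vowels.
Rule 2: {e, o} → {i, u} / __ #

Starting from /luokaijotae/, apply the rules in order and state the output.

Rule 1 (intervocalic voicing): /k/ is a voiceless stop between vowels /o/ and /a/, so it voices to [g]. /t/ is a voiceless stop between vowels /o/ and /a/, so it voices to [d]. /luokaijotae/ → luogaijodae.
Rule 2 (final vowel raising): /e/ is a mid vowel in word-final position, so it raises to [i]. /luogaijodae/ → luogaijodai.

luogaijodai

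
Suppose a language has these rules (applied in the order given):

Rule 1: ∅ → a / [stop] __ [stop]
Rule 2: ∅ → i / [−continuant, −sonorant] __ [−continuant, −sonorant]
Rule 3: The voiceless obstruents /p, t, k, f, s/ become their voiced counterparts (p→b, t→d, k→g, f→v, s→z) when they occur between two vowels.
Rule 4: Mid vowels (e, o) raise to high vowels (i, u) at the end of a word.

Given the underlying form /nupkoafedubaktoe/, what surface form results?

Rule 1 (stop-cluster a-epenthesis): /p/ and /k/ form a stop–stop cluster, so [a] is inserted between them. /k/ and /t/ form a stop–stop cluster, so [a] is inserted between them. /nupkoafedubaktoe/ → nupakoafedubakatoe.
Rule 2 (stop-cluster i-epenthesis): no segment meets the environment; /nupakoafedubakatoe/ is unchanged.
Rule 3 (intervocalic voicing): /p/ is a voiceless obstruent between vowels /u/ and /a/, so it voices to [b]. /k/ is a voiceless obstruent between vowels /a/ and /o/, so it voices to [g]. /f/ is a voiceless obstruent between vowels /a/ and /e/, so it voices to [v]. /k/ is a voiceless obstruent between vowels /a/ and /a/, so it voices to [g]. /t/ is a voiceless obstruent between vowels /a/ and /o/, so it voices to [d]. /nupakoafedubakatoe/ → nubagoavedubagadoe.
Rule 4 (final vowel raising): /e/ is a mid vowel in word-final position, so it raises to [i]. /nubagoavedubagadoe/ → nubagoavedubagadoi.

nubagoavedubagadoi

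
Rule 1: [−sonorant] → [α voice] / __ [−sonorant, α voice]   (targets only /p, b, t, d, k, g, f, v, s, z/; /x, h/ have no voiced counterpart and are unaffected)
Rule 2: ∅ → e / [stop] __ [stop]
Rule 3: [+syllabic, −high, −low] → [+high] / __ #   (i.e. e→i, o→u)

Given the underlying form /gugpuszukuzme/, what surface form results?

gukepuzzukuzmi

Rule 1 (regressive voicing assimilation): /g/ precedes the voiceless obstruent /p/, so it devoices to [k] by assimilation. /s/ precedes the voiced obstruent /z/, so it voices to [z] by assimilation. /gugpuszukuzme/ → gukpuzzukuzme.
Rule 2 (stop-cluster e-epenthesis): /k/ and /p/ form a stop–stop cluster, so [e] is inserted between them. /gukpuzzukuzme/ → gukepuzzukuzme.
Rule 3 (final vowel raising): /e/ is a mid vowel in word-final position, so it raises to [i]. /gukepuzzukuzme/ → gukepuzzukuzmi.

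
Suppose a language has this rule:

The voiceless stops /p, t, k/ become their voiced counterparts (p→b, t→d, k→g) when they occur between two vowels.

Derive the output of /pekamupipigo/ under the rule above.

Scanning /pekamupipigo/: /p/ at position 1 is not in the conditioning environment; /k/ is a voiceless stop between vowels /e/ and /a/, so it voices to [g]; /p/ is a voiceless stop between vowels /u/ and /i/, so it voices to [b]; /p/ is a voiceless stop between vowels /i/ and /i/, so it voices to [b].
Result: [pegamubibigo].

pegamubibigo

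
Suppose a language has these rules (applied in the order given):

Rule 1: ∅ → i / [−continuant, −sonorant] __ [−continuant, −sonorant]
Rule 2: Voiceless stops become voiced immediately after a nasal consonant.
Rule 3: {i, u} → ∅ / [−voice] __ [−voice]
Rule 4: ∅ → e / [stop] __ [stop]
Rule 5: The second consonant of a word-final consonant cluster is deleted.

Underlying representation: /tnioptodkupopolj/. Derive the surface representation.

Rule 1 (stop-cluster i-epenthesis): /p/ and /t/ form a stop–stop cluster, so [i] is inserted between them. /d/ and /k/ form a stop–stop cluster, so [i] is inserted between them. /tnioptodkupopolj/ → tniopitodikupopolj.
Rule 2 (post-nasal voicing): no segment meets the environment; /tniopitodikupopolj/ is unchanged.
Rule 3 (high vowel syncope): /i/ is a high vowel flanked by voiceless consonants /p/ and /t/, so it deletes. /u/ is a high vowel flanked by voiceless consonants /k/ and /p/, so it deletes. /tniopitodikupopolj/ → tnioptodikpopolj.
Rule 4 (stop-cluster e-epenthesis): /p/ and /t/ form a stop–stop cluster, so [e] is inserted between them. /k/ and /p/ form a stop–stop cluster, so [e] is inserted between them. /tnioptodikpopolj/ → tniopetodikepopolj.
Rule 5 (final cluster simplification): /j/ is the second consonant of a word-final cluster /lj/, so it deletes. /tniopetodikepopolj/ → tniopetodikepopol.

tniopetodikepopol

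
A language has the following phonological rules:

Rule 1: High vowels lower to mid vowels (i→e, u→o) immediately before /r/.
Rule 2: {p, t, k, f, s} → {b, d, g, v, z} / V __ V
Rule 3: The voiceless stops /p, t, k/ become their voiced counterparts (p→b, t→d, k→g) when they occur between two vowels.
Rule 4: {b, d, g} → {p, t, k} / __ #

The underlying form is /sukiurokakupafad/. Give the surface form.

Rule 1 (pre-rhotic lowering): /u/ is a high vowel immediately before /r/, so it lowers to [o]. /sukiurokakupafad/ → sukiorokakupafad.
Rule 2 (intervocalic voicing): /k/ is a voiceless obstruent between vowels /u/ and /i/, so it voices to [g]. /k/ is a voiceless obstruent between vowels /o/ and /a/, so it voices to [g]. /k/ is a voiceless obstruent between vowels /a/ and /u/, so it voices to [g]. /p/ is a voiceless obstruent between vowels /u/ and /a/, so it voices to [b]. /f/ is a voiceless obstruent between vowels /a/ and /a/, so it voices to [v]. /sukiorokakupafad/ → sugiorogagubavad.
Rule 3 (intervocalic voicing): no segment meets the environment; /sugiorogagubavad/ is unchanged.
Rule 4 (final devoicing): /d/ is a voiced stop in word-final position, so it devoices to [t]. /sugiorogagubavad/ → sugiorogagubavat.

sugiorogagubavat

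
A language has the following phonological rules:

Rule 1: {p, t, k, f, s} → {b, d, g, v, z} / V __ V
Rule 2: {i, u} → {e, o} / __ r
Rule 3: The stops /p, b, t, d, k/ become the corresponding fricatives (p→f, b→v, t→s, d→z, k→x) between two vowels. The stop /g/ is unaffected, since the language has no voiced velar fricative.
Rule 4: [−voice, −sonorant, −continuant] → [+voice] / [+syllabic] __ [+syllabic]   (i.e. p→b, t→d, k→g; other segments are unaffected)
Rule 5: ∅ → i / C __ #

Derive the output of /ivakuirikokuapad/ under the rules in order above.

ivaguerigoguavadi

Rule 1 (intervocalic voicing): /k/ is a voiceless obstruent between vowels /a/ and /u/, so it voices to [g]. /k/ is a voiceless obstruent between vowels /i/ and /o/, so it voices to [g]. /k/ is a voiceless obstruent between vowels /o/ and /u/, so it voices to [g]. /p/ is a voiceless obstruent between vowels /a/ and /a/, so it voices to [b]. /ivakuirikokuapad/ → ivaguirigoguabad.
Rule 2 (pre-rhotic lowering): /i/ is a high vowel immediately before /r/, so it lowers to [e]. /ivaguirigoguabad/ → ivaguerigoguabad.
Rule 3 (intervocalic spirantization): /b/ is a stop between vowels /a/ and /a/, so it spirantizes to the fricative [v]. /ivaguerigoguabad/ → ivaguerigoguavad.
Rule 4 (intervocalic voicing): no segment meets the environment; /ivaguerigoguavad/ is unchanged.
Rule 5 (final i-epenthesis): the form ends in the consonant /d/, so [i] is inserted word-finally. /ivaguerigoguavad/ → ivaguerigoguavadi.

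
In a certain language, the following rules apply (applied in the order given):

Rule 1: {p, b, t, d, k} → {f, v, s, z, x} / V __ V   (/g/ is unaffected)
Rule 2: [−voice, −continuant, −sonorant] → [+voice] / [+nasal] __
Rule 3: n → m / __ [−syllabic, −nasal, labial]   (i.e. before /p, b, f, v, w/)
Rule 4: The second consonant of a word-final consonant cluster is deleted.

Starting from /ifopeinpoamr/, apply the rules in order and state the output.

ifofeimboam

Rule 1 (intervocalic spirantization): /p/ is a stop between vowels /o/ and /e/, so it spirantizes to the fricative [f]. /ifopeinpoamr/ → ifofeinpoamr.
Rule 2 (post-nasal voicing): /p/ is a voiceless stop immediately after the nasal /n/, so it voices to [b]. /ifofeinpoamr/ → ifofeinboamr.
Rule 3 (nasal place assimilation): /n/ precedes the labial consonant /b/, so it assimilates in place to [m]. /ifofeinboamr/ → ifofeimboamr.
Rule 4 (final cluster simplification): /r/ is the second consonant of a word-final cluster /mr/, so it deletes. /ifofeimboamr/ → ifofeimboam.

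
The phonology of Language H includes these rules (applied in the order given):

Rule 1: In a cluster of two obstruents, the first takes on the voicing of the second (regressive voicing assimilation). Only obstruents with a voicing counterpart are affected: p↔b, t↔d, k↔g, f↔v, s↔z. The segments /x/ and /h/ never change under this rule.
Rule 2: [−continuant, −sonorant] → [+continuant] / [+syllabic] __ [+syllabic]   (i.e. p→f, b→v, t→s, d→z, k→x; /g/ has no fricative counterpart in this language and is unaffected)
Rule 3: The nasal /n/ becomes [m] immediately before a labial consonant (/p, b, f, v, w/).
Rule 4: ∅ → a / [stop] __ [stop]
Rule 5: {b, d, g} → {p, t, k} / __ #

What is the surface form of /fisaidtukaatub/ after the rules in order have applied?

Rule 1 (regressive voicing assimilation): /d/ precedes the voiceless obstruent /t/, so it devoices to [t] by assimilation. /fisaidtukaatub/ → fisaittukaatub.
Rule 2 (intervocalic spirantization): /k/ is a stop between vowels /u/ and /a/, so it spirantizes to the fricative [x]. /t/ is a stop between vowels /a/ and /u/, so it spirantizes to the fricative [s]. /fisaittukaatub/ → fisaittuxaasub.
Rule 3 (nasal place assimilation): no segment meets the environment; /fisaittuxaasub/ is unchanged.
Rule 4 (stop-cluster a-epenthesis): /t/ and /t/ form a stop–stop cluster, so [a] is inserted between them. /fisaittuxaasub/ → fisaitatuxaasub.
Rule 5 (final devoicing): /b/ is a voiced stop in word-final position, so it devoices to [p]. /fisaitatuxaasub/ → fisaitatuxaasup.

fisaitatuxaasup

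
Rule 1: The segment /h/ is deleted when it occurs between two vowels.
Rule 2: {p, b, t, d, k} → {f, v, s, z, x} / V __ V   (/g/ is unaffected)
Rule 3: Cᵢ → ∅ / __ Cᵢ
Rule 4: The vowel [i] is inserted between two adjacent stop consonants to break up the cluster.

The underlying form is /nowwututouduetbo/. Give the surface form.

Rule 1 (intervocalic h-deletion): no segment meets the environment; /nowwututouduetbo/ is unchanged.
Rule 2 (intervocalic spirantization): /t/ is a stop between vowels /u/ and /u/, so it spirantizes to the fricative [s]. /t/ is a stop between vowels /u/ and /o/, so it spirantizes to the fricative [s]. /d/ is a stop between vowels /u/ and /u/, so it spirantizes to the fricative [z]. /nowwututouduetbo/ → nowwususouzuetbo.
Rule 3 (degemination): /ww/ is a geminate; the first /w/ deletes. /nowwususouzuetbo/ → nowususouzuetbo.
Rule 4 (stop-cluster i-epenthesis): /t/ and /b/ form a stop–stop cluster, so [i] is inserted between them. /nowususouzuetbo/ → nowususouzuetibo.

nowususouzuetibo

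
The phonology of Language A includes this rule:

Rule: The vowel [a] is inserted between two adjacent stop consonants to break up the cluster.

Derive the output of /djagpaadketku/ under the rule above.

/g/ and /p/ form a stop–stop cluster, so [a] is inserted between them.
/d/ and /k/ form a stop–stop cluster, so [a] is inserted between them.
/t/ and /k/ form a stop–stop cluster, so [a] is inserted between them.
Surface form: [djagapaadaketaku].

djagapaadaketaku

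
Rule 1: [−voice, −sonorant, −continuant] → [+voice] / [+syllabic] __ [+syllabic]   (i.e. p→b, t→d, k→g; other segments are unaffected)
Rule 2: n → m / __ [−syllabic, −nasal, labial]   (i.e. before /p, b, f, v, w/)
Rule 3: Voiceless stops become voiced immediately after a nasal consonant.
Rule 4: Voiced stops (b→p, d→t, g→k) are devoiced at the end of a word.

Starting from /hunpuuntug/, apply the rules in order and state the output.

Rule 1 (intervocalic voicing): no segment meets the environment; /hunpuuntug/ is unchanged.
Rule 2 (nasal place assimilation): /n/ precedes the labial consonant /p/, so it assimilates in place to [m]. /hunpuuntug/ → humpuuntug.
Rule 3 (post-nasal voicing): /p/ is a voiceless stop immediately after the nasal /m/, so it voices to [b]. /t/ is a voiceless stop immediately after the nasal /n/, so it voices to [d]. /humpuuntug/ → humbuundug.
Rule 4 (final devoicing): /g/ is a voiced stop in word-final position, so it devoices to [k]. /humbuundug/ → humbuunduk.

humbuunduk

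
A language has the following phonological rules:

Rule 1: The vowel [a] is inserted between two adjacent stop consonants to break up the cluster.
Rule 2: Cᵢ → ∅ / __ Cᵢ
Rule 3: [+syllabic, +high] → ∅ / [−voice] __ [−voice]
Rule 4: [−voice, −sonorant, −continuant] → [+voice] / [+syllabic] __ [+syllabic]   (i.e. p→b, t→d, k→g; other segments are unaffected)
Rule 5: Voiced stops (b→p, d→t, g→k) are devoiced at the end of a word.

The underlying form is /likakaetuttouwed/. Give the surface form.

Rule 1 (stop-cluster a-epenthesis): /t/ and /t/ form a stop–stop cluster, so [a] is inserted between them. /likakaetuttouwed/ → likakaetutatouwed.
Rule 2 (degemination): no segment meets the environment; /likakaetutatouwed/ is unchanged.
Rule 3 (high vowel syncope): /u/ is a high vowel flanked by voiceless consonants /t/ and /t/, so it deletes. /likakaetutatouwed/ → likakaettatouwed.
Rule 4 (intervocalic voicing): /k/ is a voiceless stop between vowels /i/ and /a/, so it voices to [g]. /k/ is a voiceless stop between vowels /a/ and /a/, so it voices to [g]. /t/ is a voiceless stop between vowels /a/ and /o/, so it voices to [d]. /likakaettatouwed/ → ligagaettadouwed.
Rule 5 (final devoicing): /d/ is a voiced stop in word-final position, so it devoices to [t]. /ligagaettadouwed/ → ligagaettadouwet.

ligagaettadouwet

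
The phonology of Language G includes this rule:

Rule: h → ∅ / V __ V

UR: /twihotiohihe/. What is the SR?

twiotioie

/h/ occurs between vowels /i/ and /o/, so it deletes.
/h/ occurs between vowels /o/ and /i/, so it deletes.
/h/ occurs between vowels /i/ and /e/, so it deletes.
Surface form: [twiotioie].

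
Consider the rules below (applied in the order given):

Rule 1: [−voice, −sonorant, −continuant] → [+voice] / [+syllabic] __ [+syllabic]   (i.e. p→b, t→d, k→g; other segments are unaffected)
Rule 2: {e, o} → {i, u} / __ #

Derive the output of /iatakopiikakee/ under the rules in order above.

iadagobiigagei

Rule 1 (intervocalic voicing): /t/ is a voiceless stop between vowels /a/ and /a/, so it voices to [d]. /k/ is a voiceless stop between vowels /a/ and /o/, so it voices to [g]. /p/ is a voiceless stop between vowels /o/ and /i/, so it voices to [b]. /k/ is a voiceless stop between vowels /i/ and /a/, so it voices to [g]. /k/ is a voiceless stop between vowels /a/ and /e/, so it voices to [g]. /iatakopiikakee/ → iadagobiigagee.
Rule 2 (final vowel raising): /e/ is a mid vowel in word-final position, so it raises to [i]. /iadagobiigagee/ → iadagobiigagei.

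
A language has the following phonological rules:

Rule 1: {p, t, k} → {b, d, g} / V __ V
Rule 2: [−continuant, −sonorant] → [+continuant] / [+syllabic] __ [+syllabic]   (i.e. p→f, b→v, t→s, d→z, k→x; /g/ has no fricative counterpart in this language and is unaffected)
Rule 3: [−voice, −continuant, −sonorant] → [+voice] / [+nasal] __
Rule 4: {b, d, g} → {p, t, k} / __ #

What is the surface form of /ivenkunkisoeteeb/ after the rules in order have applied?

Rule 1 (intervocalic voicing): /t/ is a voiceless stop between vowels /e/ and /e/, so it voices to [d]. /ivenkunkisoeteeb/ → ivenkunkisoedeeb.
Rule 2 (intervocalic spirantization): /d/ is a stop between vowels /e/ and /e/, so it spirantizes to the fricative [z]. /ivenkunkisoedeeb/ → ivenkunkisoezeeb.
Rule 3 (post-nasal voicing): /k/ is a voiceless stop immediately after the nasal /n/, so it voices to [g]. /k/ is a voiceless stop immediately after the nasal /n/, so it voices to [g]. /ivenkunkisoezeeb/ → ivengungisoezeeb.
Rule 4 (final devoicing): /b/ is a voiced stop in word-final position, so it devoices to [p]. /ivengungisoezeeb/ → ivengungisoezeep.

ivengungisoezeep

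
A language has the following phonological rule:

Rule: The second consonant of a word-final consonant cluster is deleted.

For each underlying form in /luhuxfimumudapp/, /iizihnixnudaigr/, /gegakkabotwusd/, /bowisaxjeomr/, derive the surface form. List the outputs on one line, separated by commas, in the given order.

/luhuxfimumudapp/: /p/ is the second consonant of a word-final cluster /pp/, so it deletes. → [luhuxfimumudap].
/iizihnixnudaigr/: /r/ is the second consonant of a word-final cluster /gr/, so it deletes. → [iizihnixnudaig].
/gegakkabotwusd/: /d/ is the second consonant of a word-final cluster /sd/, so it deletes. → [gegakkabotwus].
/bowisaxjeomr/: /r/ is the second consonant of a word-final cluster /mr/, so it deletes. → [bowisaxjeom].

luhuxfimumudap, iizihnixnudaig, gegakkabotwus, bowisaxjeom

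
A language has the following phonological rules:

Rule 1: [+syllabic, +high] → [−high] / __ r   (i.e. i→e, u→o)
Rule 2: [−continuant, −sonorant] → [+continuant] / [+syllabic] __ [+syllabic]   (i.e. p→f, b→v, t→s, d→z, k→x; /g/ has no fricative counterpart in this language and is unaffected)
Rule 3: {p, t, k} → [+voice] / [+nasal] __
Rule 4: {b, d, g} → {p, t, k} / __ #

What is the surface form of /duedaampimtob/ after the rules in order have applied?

duezaambimdop

Rule 1 (pre-rhotic lowering): no segment meets the environment; /duedaampimtob/ is unchanged.
Rule 2 (intervocalic spirantization): /d/ is a stop between vowels /e/ and /a/, so it spirantizes to the fricative [z]. /duedaampimtob/ → duezaampimtob.
Rule 3 (post-nasal voicing): /p/ is a voiceless stop immediately after the nasal /m/, so it voices to [b]. /t/ is a voiceless stop immediately after the nasal /m/, so it voices to [d]. /duezaampimtob/ → duezaambimdob.
Rule 4 (final devoicing): /b/ is a voiced stop in word-final position, so it devoices to [p]. /duezaambimdob/ → duezaambimdop.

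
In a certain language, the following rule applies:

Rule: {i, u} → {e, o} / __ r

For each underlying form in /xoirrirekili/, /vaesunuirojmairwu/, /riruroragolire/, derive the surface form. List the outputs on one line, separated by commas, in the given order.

/xoirrirekili/: /i/ is a high vowel immediately before /r/, so it lowers to [e]. /i/ is a high vowel immediately before /r/, so it lowers to [e]. → [xoerrerekili].
/vaesunuirojmairwu/: /i/ is a high vowel immediately before /r/, so it lowers to [e]. /i/ is a high vowel immediately before /r/, so it lowers to [e]. → [vaesunuerojmaerwu].
/riruroragolire/: /i/ is a high vowel immediately before /r/, so it lowers to [e]. /u/ is a high vowel immediately before /r/, so it lowers to [o]. /i/ is a high vowel immediately before /r/, so it lowers to [e]. → [rerororagolere].

xoerrerekili, vaesunuerojmaerwu, rerororagolere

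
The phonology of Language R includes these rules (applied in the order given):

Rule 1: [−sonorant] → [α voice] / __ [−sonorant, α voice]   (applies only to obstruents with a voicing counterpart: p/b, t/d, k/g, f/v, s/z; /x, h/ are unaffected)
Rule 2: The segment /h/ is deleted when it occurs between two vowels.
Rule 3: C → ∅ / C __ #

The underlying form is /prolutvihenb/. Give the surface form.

Rule 1 (regressive voicing assimilation): /t/ precedes the voiced obstruent /v/, so it voices to [d] by assimilation. /prolutvihenb/ → proludvihenb.
Rule 2 (intervocalic h-deletion): /h/ occurs between vowels /i/ and /e/, so it deletes. /proludvihenb/ → proludvienb.
Rule 3 (final cluster simplification): /b/ is the second consonant of a word-final cluster /nb/, so it deletes. /proludvienb/ → proludvien.

proludvien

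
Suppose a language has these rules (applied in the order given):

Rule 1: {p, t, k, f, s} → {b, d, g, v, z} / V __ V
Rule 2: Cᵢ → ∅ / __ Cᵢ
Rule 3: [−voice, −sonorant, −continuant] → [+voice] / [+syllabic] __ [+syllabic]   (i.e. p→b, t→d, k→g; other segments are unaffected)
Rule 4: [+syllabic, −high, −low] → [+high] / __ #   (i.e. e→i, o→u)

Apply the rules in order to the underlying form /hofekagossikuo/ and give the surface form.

hovegagosiguu

Rule 1 (intervocalic voicing): /f/ is a voiceless obstruent between vowels /o/ and /e/, so it voices to [v]. /k/ is a voiceless obstruent between vowels /e/ and /a/, so it voices to [g]. /k/ is a voiceless obstruent between vowels /i/ and /u/, so it voices to [g]. /hofekagossikuo/ → hovegagossiguo.
Rule 2 (degemination): /ss/ is a geminate; the first /s/ deletes. /hovegagossiguo/ → hovegagosiguo.
Rule 3 (intervocalic voicing): no segment meets the environment; /hovegagosiguo/ is unchanged.
Rule 4 (final vowel raising): /o/ is a mid vowel in word-final position, so it raises to [u]. /hovegagosiguo/ → hovegagosiguu.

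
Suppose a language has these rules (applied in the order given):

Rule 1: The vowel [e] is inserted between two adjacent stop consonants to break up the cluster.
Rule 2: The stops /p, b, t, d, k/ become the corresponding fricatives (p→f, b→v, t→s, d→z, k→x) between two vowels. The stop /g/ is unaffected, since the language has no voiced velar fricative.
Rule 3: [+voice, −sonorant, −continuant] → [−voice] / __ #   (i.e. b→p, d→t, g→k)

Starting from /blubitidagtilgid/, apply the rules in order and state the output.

bluvisizagesilgit

Rule 1 (stop-cluster e-epenthesis): /g/ and /t/ form a stop–stop cluster, so [e] is inserted between them. /blubitidagtilgid/ → blubitidagetilgid.
Rule 2 (intervocalic spirantization): /b/ is a stop between vowels /u/ and /i/, so it spirantizes to the fricative [v]. /t/ is a stop between vowels /i/ and /i/, so it spirantizes to the fricative [s]. /d/ is a stop between vowels /i/ and /a/, so it spirantizes to the fricative [z]. /t/ is a stop between vowels /e/ and /i/, so it spirantizes to the fricative [s]. /blubitidagetilgid/ → bluvisizagesilgid.
Rule 3 (final devoicing): /d/ is a voiced stop in word-final position, so it devoices to [t]. /bluvisizagesilgid/ → bluvisizagesilgit.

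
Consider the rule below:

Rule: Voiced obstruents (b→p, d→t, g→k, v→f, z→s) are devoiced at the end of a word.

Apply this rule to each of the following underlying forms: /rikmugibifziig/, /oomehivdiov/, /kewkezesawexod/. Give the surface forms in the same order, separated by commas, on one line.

rikmugibifziik, oomehivdiof, kewkezesawexot

/rikmugibifziig/: /g/ is a voiced obstruent in word-final position, so it devoices to [k]. → [rikmugibifziik].
/oomehivdiov/: /v/ is a voiced obstruent in word-final position, so it devoices to [f]. → [oomehivdiof].
/kewkezesawexod/: /d/ is a voiced obstruent in word-final position, so it devoices to [t]. → [kewkezesawexot].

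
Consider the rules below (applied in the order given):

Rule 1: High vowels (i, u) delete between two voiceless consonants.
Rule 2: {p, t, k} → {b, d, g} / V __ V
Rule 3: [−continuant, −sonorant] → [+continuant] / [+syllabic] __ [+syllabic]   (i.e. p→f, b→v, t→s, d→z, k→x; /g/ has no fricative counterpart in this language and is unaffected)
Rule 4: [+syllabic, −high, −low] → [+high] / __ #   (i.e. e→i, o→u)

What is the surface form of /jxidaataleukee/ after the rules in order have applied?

Rule 1 (high vowel syncope): no segment meets the environment; /jxidaataleukee/ is unchanged.
Rule 2 (intervocalic voicing): /t/ is a voiceless stop between vowels /a/ and /a/, so it voices to [d]. /k/ is a voiceless stop between vowels /u/ and /e/, so it voices to [g]. /jxidaataleukee/ → jxidaadaleugee.
Rule 3 (intervocalic spirantization): /d/ is a stop between vowels /i/ and /a/, so it spirantizes to the fricative [z]. /d/ is a stop between vowels /a/ and /a/, so it spirantizes to the fricative [z]. /jxidaadaleugee/ → jxizaazaleugee.
Rule 4 (final vowel raising): /e/ is a mid vowel in word-final position, so it raises to [i]. /jxizaazaleugee/ → jxizaazaleugei.

jxizaazaleugei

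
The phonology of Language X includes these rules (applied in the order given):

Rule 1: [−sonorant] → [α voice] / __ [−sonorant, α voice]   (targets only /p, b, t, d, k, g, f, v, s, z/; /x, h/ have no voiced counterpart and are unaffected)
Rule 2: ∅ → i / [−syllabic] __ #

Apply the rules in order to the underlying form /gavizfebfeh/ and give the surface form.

Rule 1 (regressive voicing assimilation): /z/ precedes the voiceless obstruent /f/, so it devoices to [s] by assimilation. /b/ precedes the voiceless obstruent /f/, so it devoices to [p] by assimilation. /gavizfebfeh/ → gavisfepfeh.
Rule 2 (final i-epenthesis): the form ends in the consonant /h/, so [i] is inserted word-finally. /gavisfepfeh/ → gavisfepfehi.

gavisfepfehi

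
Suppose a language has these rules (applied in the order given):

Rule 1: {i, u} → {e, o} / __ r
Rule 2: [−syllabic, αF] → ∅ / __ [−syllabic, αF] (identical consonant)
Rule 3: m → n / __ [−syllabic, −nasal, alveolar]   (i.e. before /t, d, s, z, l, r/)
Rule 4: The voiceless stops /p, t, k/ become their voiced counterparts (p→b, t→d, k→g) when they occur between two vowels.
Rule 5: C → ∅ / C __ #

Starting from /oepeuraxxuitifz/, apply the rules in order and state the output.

oebeoraxuidif

Rule 1 (pre-rhotic lowering): /u/ is a high vowel immediately before /r/, so it lowers to [o]. /oepeuraxxuitifz/ → oepeoraxxuitifz.
Rule 2 (degemination): /xx/ is a geminate; the first /x/ deletes. /oepeoraxxuitifz/ → oepeoraxuitifz.
Rule 3 (nasal place assimilation): no segment meets the environment; /oepeoraxuitifz/ is unchanged.
Rule 4 (intervocalic voicing): /p/ is a voiceless stop between vowels /e/ and /e/, so it voices to [b]. /t/ is a voiceless stop between vowels /i/ and /i/, so it voices to [d]. /oepeoraxuitifz/ → oebeoraxuidifz.
Rule 5 (final cluster simplification): /z/ is the second consonant of a word-final cluster /fz/, so it deletes. /oebeoraxuidifz/ → oebeoraxuidif.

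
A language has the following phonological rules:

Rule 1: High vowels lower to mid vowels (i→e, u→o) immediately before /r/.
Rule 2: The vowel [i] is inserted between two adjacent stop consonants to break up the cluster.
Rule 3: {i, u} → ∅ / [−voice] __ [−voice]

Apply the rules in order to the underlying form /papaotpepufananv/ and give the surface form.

Rule 1 (pre-rhotic lowering): no segment meets the environment; /papaotpepufananv/ is unchanged.
Rule 2 (stop-cluster i-epenthesis): /t/ and /p/ form a stop–stop cluster, so [i] is inserted between them. /papaotpepufananv/ → papaotipepufananv.
Rule 3 (high vowel syncope): /i/ is a high vowel flanked by voiceless consonants /t/ and /p/, so it deletes. /u/ is a high vowel flanked by voiceless consonants /p/ and /f/, so it deletes. /papaotipepufananv/ → papaotpepfananv.

papaotpepfananv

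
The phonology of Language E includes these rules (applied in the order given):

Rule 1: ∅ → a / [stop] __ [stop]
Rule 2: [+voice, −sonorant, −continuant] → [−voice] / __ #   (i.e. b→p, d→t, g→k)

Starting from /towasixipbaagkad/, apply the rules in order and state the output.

towasixipabaagakat

Rule 1 (stop-cluster a-epenthesis): /p/ and /b/ form a stop–stop cluster, so [a] is inserted between them. /g/ and /k/ form a stop–stop cluster, so [a] is inserted between them. /towasixipbaagkad/ → towasixipabaagakad.
Rule 2 (final devoicing): /d/ is a voiced stop in word-final position, so it devoices to [t]. /towasixipabaagakad/ → towasixipabaagakat.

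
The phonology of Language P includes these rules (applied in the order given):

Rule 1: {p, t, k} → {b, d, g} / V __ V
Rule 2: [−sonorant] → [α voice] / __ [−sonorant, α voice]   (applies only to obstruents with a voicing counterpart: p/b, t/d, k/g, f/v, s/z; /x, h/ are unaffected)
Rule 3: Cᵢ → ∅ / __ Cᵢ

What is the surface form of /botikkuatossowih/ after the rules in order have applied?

Rule 1 (intervocalic voicing): /t/ is a voiceless stop between vowels /o/ and /i/, so it voices to [d]. /t/ is a voiceless stop between vowels /a/ and /o/, so it voices to [d]. /botikkuatossowih/ → bodikkuadossowih.
Rule 2 (regressive voicing assimilation): no segment meets the environment; /bodikkuadossowih/ is unchanged.
Rule 3 (degemination): /kk/ is a geminate; the first /k/ deletes. /ss/ is a geminate; the first /s/ deletes. /bodikkuadossowih/ → bodikuadosowih.

bodikuadosowih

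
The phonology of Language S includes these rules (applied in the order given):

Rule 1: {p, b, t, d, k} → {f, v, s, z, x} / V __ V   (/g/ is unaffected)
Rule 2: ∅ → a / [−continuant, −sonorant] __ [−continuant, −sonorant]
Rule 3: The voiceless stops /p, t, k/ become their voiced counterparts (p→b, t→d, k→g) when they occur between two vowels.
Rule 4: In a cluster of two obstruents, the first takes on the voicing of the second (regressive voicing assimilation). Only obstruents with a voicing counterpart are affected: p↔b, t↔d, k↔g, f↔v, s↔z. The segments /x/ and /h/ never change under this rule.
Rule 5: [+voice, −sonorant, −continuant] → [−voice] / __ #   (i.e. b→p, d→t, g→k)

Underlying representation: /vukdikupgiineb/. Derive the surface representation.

vugadixubagiinep

Rule 1 (intervocalic spirantization): /k/ is a stop between vowels /i/ and /u/, so it spirantizes to the fricative [x]. /vukdikupgiineb/ → vukdixupgiineb.
Rule 2 (stop-cluster a-epenthesis): /k/ and /d/ form a stop–stop cluster, so [a] is inserted between them. /p/ and /g/ form a stop–stop cluster, so [a] is inserted between them. /vukdixupgiineb/ → vukadixupagiineb.
Rule 3 (intervocalic voicing): /k/ is a voiceless stop between vowels /u/ and /a/, so it voices to [g]. /p/ is a voiceless stop between vowels /u/ and /a/, so it voices to [b]. /vukadixupagiineb/ → vugadixubagiineb.
Rule 4 (regressive voicing assimilation): no segment meets the environment; /vugadixubagiineb/ is unchanged.
Rule 5 (final devoicing): /b/ is a voiced stop in word-final position, so it devoices to [p]. /vugadixubagiineb/ → vugadixubagiinep.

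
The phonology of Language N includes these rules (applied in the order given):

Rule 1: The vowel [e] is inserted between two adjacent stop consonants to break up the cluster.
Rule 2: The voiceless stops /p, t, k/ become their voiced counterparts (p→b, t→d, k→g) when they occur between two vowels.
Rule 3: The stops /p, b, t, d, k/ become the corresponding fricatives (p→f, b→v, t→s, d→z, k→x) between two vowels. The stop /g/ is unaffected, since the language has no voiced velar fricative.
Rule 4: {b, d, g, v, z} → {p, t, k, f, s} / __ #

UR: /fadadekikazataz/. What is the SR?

Rule 1 (stop-cluster e-epenthesis): no segment meets the environment; /fadadekikazataz/ is unchanged.
Rule 2 (intervocalic voicing): /k/ is a voiceless stop between vowels /e/ and /i/, so it voices to [g]. /k/ is a voiceless stop between vowels /i/ and /a/, so it voices to [g]. /t/ is a voiceless stop between vowels /a/ and /a/, so it voices to [d]. /fadadekikazataz/ → fadadegigazadaz.
Rule 3 (intervocalic spirantization): /d/ is a stop between vowels /a/ and /a/, so it spirantizes to the fricative [z]. /d/ is a stop between vowels /a/ and /e/, so it spirantizes to the fricative [z]. /d/ is a stop between vowels /a/ and /a/, so it spirantizes to the fricative [z]. /fadadegigazadaz/ → fazazegigazazaz.
Rule 4 (final devoicing): /z/ is a voiced obstruent in word-final position, so it devoices to [s]. /fazazegigazazaz/ → fazazegigazazas.

fazazegigazazas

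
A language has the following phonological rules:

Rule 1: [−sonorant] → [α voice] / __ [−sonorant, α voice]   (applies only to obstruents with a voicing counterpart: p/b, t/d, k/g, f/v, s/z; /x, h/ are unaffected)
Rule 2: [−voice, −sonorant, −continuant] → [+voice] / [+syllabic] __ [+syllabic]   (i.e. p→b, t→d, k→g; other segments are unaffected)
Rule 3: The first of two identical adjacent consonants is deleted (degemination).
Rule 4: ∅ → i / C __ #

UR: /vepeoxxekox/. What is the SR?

vebeoxegoxi

Rule 1 (regressive voicing assimilation): no segment meets the environment; /vepeoxxekox/ is unchanged.
Rule 2 (intervocalic voicing): /p/ is a voiceless stop between vowels /e/ and /e/, so it voices to [b]. /k/ is a voiceless stop between vowels /e/ and /o/, so it voices to [g]. /vepeoxxekox/ → vebeoxxegox.
Rule 3 (degemination): /xx/ is a geminate; the first /x/ deletes. /vebeoxxegox/ → vebeoxegox.
Rule 4 (final i-epenthesis): the form ends in the consonant /x/, so [i] is inserted word-finally. /vebeoxegox/ → vebeoxegoxi.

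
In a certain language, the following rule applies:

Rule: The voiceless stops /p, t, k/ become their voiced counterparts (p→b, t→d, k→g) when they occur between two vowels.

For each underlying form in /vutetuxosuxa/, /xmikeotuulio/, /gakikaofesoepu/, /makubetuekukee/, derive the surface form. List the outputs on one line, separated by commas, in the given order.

/vutetuxosuxa/: /t/ is a voiceless stop between vowels /u/ and /e/, so it voices to [d]. /t/ is a voiceless stop between vowels /e/ and /u/, so it voices to [d]. → [vudeduxosuxa].
/xmikeotuulio/: /k/ is a voiceless stop between vowels /i/ and /e/, so it voices to [g]. /t/ is a voiceless stop between vowels /o/ and /u/, so it voices to [d]. → [xmigeoduulio].
/gakikaofesoepu/: /k/ is a voiceless stop between vowels /a/ and /i/, so it voices to [g]. /k/ is a voiceless stop between vowels /i/ and /a/, so it voices to [g]. /p/ is a voiceless stop between vowels /e/ and /u/, so it voices to [b]. → [gagigaofesoebu].
/makubetuekukee/: /k/ is a voiceless stop between vowels /a/ and /u/, so it voices to [g]. /t/ is a voiceless stop between vowels /e/ and /u/, so it voices to [d]. /k/ is a voiceless stop between vowels /e/ and /u/, so it voices to [g]. /k/ is a voiceless stop between vowels /u/ and /e/, so it voices to [g]. → [magubeduegugee].

vudeduxosuxa, xmigeoduulio, gagigaofesoebu, magubeduegugee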